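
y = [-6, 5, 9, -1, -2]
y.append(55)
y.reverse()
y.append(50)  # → [55, -2, -1, 9, 5, -6, 50]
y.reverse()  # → [50, -6, 5, 9, -1, -2, 55]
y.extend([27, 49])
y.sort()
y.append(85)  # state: [-6, -2, -1, 5, 9, 27, 49, 50, 55, 85]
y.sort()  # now [-6, -2, -1, 5, 9, 27, 49, 50, 55, 85]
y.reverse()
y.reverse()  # [-6, -2, -1, 5, 9, 27, 49, 50, 55, 85]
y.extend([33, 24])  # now [-6, -2, -1, 5, 9, 27, 49, 50, 55, 85, 33, 24]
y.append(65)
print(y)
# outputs [-6, -2, -1, 5, 9, 27, 49, 50, 55, 85, 33, 24, 65]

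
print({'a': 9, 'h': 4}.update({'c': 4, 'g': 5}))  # None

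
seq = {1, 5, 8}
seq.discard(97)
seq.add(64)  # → {1, 5, 8, 64}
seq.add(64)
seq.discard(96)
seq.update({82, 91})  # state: {1, 5, 8, 64, 82, 91}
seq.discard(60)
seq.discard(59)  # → {1, 5, 8, 64, 82, 91}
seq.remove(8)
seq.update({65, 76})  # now {1, 5, 64, 65, 76, 82, 91}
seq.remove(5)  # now {1, 64, 65, 76, 82, 91}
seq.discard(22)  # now {1, 64, 65, 76, 82, 91}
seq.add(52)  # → {1, 52, 64, 65, 76, 82, 91}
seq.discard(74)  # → {1, 52, 64, 65, 76, 82, 91}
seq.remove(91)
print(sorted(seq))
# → [1, 52, 64, 65, 76, 82]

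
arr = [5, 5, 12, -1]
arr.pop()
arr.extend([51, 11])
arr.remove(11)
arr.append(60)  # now [5, 5, 12, 51, 60]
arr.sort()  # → [5, 5, 12, 51, 60]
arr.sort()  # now [5, 5, 12, 51, 60]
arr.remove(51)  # [5, 5, 12, 60]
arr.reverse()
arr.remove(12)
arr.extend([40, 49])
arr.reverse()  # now [49, 40, 5, 5, 60]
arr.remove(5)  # [49, 40, 5, 60]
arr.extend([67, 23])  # [49, 40, 5, 60, 67, 23]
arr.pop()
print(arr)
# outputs [49, 40, 5, 60, 67]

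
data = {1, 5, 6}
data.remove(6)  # {1, 5}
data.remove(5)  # {1}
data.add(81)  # {1, 81}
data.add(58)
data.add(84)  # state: {1, 58, 81, 84}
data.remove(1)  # {58, 81, 84}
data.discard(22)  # {58, 81, 84}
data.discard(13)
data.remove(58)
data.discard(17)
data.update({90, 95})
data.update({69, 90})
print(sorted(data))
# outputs [69, 81, 84, 90, 95]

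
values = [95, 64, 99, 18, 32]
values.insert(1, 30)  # [95, 30, 64, 99, 18, 32]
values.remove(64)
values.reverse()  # [32, 18, 99, 30, 95]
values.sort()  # [18, 30, 32, 95, 99]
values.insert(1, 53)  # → [18, 53, 30, 32, 95, 99]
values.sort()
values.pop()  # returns 99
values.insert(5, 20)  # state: [18, 30, 32, 53, 95, 20]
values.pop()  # 20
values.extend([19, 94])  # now [18, 30, 32, 53, 95, 19, 94]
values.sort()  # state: [18, 19, 30, 32, 53, 94, 95]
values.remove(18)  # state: [19, 30, 32, 53, 94, 95]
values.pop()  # 95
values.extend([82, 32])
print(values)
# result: [19, 30, 32, 53, 94, 82, 32]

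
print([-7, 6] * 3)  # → [-7, 6, -7, 6, -7, 6]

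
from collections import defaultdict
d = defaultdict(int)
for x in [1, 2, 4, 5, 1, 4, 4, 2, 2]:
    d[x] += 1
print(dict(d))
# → {1: 2, 2: 3, 4: 3, 5: 1}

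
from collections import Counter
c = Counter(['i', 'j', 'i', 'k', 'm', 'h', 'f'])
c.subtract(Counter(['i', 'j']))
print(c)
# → Counter({'i': 1, 'k': 1, 'm': 1, 'h': 1, 'f': 1, 'j': 0})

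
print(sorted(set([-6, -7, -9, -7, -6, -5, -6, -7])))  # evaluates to [-9, -7, -6, -5]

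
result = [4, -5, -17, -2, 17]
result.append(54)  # [4, -5, -17, -2, 17, 54]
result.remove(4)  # [-5, -17, -2, 17, 54]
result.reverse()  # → [54, 17, -2, -17, -5]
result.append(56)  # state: [54, 17, -2, -17, -5, 56]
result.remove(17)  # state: [54, -2, -17, -5, 56]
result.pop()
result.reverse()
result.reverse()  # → [54, -2, -17, -5]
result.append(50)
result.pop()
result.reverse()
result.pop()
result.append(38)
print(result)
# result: [-5, -17, -2, 38]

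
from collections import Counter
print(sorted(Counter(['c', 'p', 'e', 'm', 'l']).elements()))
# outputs ['c', 'e', 'l', 'm', 'p']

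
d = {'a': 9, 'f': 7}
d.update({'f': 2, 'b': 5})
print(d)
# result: {'a': 9, 'f': 2, 'b': 5}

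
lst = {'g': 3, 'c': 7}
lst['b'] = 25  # {'g': 3, 'c': 7, 'b': 25}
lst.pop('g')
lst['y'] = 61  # {'c': 7, 'b': 25, 'y': 61}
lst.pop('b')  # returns 25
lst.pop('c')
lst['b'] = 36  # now {'y': 61, 'b': 36}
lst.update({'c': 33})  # {'y': 61, 'b': 36, 'c': 33}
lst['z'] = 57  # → {'y': 61, 'b': 36, 'c': 33, 'z': 57}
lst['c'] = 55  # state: {'y': 61, 'b': 36, 'c': 55, 'z': 57}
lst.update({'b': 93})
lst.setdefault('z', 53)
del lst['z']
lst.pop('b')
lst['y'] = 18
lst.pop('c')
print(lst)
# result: {'y': 18}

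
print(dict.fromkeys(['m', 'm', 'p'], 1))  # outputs {'m': 1, 'p': 1}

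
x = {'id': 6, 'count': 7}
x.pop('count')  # 7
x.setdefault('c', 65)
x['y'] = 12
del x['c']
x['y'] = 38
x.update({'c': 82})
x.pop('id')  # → 6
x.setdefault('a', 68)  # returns 68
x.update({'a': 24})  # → {'y': 38, 'c': 82, 'a': 24}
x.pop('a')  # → 24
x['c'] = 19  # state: {'y': 38, 'c': 19}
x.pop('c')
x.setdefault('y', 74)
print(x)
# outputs {'y': 38}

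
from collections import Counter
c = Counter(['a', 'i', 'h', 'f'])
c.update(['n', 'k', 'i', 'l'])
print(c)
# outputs Counter({'i': 2, 'a': 1, 'h': 1, 'f': 1, 'n': 1, 'k': 1, 'l': 1})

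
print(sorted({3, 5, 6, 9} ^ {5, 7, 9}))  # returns [3, 6, 7]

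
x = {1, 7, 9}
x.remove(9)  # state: {1, 7}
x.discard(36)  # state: {1, 7}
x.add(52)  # {1, 7, 52}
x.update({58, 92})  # {1, 7, 52, 58, 92}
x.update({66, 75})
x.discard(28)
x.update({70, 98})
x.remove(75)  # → {1, 7, 52, 58, 66, 70, 92, 98}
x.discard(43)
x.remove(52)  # {1, 7, 58, 66, 70, 92, 98}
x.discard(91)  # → {1, 7, 58, 66, 70, 92, 98}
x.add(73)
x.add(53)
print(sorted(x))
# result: [1, 7, 53, 58, 66, 70, 73, 92, 98]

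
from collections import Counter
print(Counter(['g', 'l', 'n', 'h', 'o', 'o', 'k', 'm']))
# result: Counter({'o': 2, 'g': 1, 'l': 1, 'n': 1, 'h': 1, 'k': 1, 'm': 1})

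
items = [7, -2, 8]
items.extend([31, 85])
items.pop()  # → 85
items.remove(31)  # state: [7, -2, 8]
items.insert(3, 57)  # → [7, -2, 8, 57]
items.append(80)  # [7, -2, 8, 57, 80]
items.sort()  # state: [-2, 7, 8, 57, 80]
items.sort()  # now [-2, 7, 8, 57, 80]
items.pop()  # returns 80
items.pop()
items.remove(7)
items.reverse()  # [8, -2]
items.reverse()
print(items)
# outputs [-2, 8]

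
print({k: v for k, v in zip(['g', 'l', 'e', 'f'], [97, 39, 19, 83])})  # {'g': 97, 'l': 39, 'e': 19, 'f': 83}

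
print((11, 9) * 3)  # (11, 9, 11, 9, 11, 9)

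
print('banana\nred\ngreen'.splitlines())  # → ['banana', 'red', 'green']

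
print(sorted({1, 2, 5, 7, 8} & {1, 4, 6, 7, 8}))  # [1, 7, 8]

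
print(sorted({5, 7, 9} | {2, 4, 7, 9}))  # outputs [2, 4, 5, 7, 9]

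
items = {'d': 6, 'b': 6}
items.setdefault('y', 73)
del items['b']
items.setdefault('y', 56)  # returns 73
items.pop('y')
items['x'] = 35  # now {'d': 6, 'x': 35}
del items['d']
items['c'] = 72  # {'x': 35, 'c': 72}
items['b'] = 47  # {'x': 35, 'c': 72, 'b': 47}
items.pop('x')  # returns 35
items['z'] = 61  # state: {'c': 72, 'b': 47, 'z': 61}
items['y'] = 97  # {'c': 72, 'b': 47, 'z': 61, 'y': 97}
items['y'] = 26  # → {'c': 72, 'b': 47, 'z': 61, 'y': 26}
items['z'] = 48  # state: {'c': 72, 'b': 47, 'z': 48, 'y': 26}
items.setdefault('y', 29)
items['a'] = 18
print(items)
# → {'c': 72, 'b': 47, 'z': 48, 'y': 26, 'a': 18}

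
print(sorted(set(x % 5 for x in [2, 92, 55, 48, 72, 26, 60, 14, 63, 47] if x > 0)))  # [0, 1, 2, 3, 4]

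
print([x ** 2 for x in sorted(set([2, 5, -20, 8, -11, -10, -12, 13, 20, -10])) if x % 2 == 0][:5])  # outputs [400, 144, 100, 4, 64]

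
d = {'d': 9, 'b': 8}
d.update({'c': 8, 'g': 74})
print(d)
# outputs {'d': 9, 'b': 8, 'c': 8, 'g': 74}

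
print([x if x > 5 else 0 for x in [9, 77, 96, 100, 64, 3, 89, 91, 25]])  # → [9, 77, 96, 100, 64, 0, 89, 91, 25]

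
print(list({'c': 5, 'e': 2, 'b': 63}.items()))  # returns [('c', 5), ('e', 2), ('b', 63)]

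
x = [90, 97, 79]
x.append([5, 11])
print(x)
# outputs [90, 97, 79, [5, 11]]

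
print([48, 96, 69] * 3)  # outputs [48, 96, 69, 48, 96, 69, 48, 96, 69]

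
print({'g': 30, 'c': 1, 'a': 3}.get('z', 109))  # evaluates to 109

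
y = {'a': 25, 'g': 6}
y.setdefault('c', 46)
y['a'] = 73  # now {'a': 73, 'g': 6, 'c': 46}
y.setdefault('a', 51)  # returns 73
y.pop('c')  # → 46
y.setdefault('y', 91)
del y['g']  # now {'a': 73, 'y': 91}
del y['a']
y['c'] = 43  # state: {'y': 91, 'c': 43}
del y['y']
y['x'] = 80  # {'c': 43, 'x': 80}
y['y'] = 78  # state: {'c': 43, 'x': 80, 'y': 78}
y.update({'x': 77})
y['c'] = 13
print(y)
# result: {'c': 13, 'x': 77, 'y': 78}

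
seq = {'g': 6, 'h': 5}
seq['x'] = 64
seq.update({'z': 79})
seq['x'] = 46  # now {'g': 6, 'h': 5, 'x': 46, 'z': 79}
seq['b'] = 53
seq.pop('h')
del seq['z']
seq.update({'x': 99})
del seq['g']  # {'x': 99, 'b': 53}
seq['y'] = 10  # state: {'x': 99, 'b': 53, 'y': 10}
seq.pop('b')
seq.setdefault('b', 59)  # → 59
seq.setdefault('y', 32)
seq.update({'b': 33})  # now {'x': 99, 'y': 10, 'b': 33}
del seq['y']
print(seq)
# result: {'x': 99, 'b': 33}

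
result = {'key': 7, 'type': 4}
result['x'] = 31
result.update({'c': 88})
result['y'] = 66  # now {'key': 7, 'type': 4, 'x': 31, 'c': 88, 'y': 66}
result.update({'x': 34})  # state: {'key': 7, 'type': 4, 'x': 34, 'c': 88, 'y': 66}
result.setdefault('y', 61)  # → 66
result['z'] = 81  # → {'key': 7, 'type': 4, 'x': 34, 'c': 88, 'y': 66, 'z': 81}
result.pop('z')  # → 81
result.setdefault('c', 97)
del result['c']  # {'key': 7, 'type': 4, 'x': 34, 'y': 66}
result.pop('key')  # 7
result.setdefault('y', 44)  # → 66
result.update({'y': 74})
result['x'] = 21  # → {'type': 4, 'x': 21, 'y': 74}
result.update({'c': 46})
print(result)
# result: {'type': 4, 'x': 21, 'y': 74, 'c': 46}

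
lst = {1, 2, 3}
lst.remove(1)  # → {2, 3}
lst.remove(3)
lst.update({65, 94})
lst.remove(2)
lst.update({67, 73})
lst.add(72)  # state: {65, 67, 72, 73, 94}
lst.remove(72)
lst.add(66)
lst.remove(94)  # {65, 66, 67, 73}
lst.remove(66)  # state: {65, 67, 73}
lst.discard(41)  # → {65, 67, 73}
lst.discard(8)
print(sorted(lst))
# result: [65, 67, 73]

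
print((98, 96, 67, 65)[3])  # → 65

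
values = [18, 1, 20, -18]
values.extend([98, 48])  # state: [18, 1, 20, -18, 98, 48]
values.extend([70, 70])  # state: [18, 1, 20, -18, 98, 48, 70, 70]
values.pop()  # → 70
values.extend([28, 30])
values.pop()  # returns 30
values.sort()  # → [-18, 1, 18, 20, 28, 48, 70, 98]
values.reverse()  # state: [98, 70, 48, 28, 20, 18, 1, -18]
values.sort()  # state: [-18, 1, 18, 20, 28, 48, 70, 98]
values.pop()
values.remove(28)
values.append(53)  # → [-18, 1, 18, 20, 48, 70, 53]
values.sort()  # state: [-18, 1, 18, 20, 48, 53, 70]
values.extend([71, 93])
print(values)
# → [-18, 1, 18, 20, 48, 53, 70, 71, 93]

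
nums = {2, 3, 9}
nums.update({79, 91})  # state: {2, 3, 9, 79, 91}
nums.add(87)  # {2, 3, 9, 79, 87, 91}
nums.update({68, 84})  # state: {2, 3, 9, 68, 79, 84, 87, 91}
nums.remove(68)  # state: {2, 3, 9, 79, 84, 87, 91}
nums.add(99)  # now {2, 3, 9, 79, 84, 87, 91, 99}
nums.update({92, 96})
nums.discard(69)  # {2, 3, 9, 79, 84, 87, 91, 92, 96, 99}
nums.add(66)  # {2, 3, 9, 66, 79, 84, 87, 91, 92, 96, 99}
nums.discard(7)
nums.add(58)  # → {2, 3, 9, 58, 66, 79, 84, 87, 91, 92, 96, 99}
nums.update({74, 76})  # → {2, 3, 9, 58, 66, 74, 76, 79, 84, 87, 91, 92, 96, 99}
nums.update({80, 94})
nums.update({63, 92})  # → {2, 3, 9, 58, 63, 66, 74, 76, 79, 80, 84, 87, 91, 92, 94, 96, 99}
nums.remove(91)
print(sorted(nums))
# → [2, 3, 9, 58, 63, 66, 74, 76, 79, 80, 84, 87, 92, 94, 96, 99]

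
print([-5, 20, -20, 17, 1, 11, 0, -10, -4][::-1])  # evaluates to [-4, -10, 0, 11, 1, 17, -20, 20, -5]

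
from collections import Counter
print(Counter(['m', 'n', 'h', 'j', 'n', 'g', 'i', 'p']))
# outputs Counter({'n': 2, 'm': 1, 'h': 1, 'j': 1, 'g': 1, 'i': 1, 'p': 1})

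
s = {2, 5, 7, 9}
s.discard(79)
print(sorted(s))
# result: [2, 5, 7, 9]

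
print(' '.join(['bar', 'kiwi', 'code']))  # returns bar kiwi code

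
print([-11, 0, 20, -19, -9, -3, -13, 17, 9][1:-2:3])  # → [0, -9]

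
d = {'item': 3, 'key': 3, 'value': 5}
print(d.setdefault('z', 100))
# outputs 100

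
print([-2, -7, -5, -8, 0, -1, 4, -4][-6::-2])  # [-5, -2]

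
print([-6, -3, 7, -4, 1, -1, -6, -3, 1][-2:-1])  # [-3]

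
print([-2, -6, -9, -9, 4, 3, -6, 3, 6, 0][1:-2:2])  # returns [-6, -9, 3, 3]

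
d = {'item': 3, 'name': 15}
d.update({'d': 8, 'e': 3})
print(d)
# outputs {'item': 3, 'name': 15, 'd': 8, 'e': 3}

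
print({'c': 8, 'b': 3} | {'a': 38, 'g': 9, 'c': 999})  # {'c': 999, 'b': 3, 'a': 38, 'g': 9}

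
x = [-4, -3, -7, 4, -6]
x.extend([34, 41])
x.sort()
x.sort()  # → [-7, -6, -4, -3, 4, 34, 41]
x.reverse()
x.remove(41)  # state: [34, 4, -3, -4, -6, -7]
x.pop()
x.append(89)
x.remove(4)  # [34, -3, -4, -6, 89]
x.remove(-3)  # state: [34, -4, -6, 89]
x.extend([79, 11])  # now [34, -4, -6, 89, 79, 11]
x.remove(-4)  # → [34, -6, 89, 79, 11]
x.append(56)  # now [34, -6, 89, 79, 11, 56]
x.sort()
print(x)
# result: [-6, 11, 34, 56, 79, 89]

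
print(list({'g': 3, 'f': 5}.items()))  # [('g', 3), ('f', 5)]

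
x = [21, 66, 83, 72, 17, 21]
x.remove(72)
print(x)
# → [21, 66, 83, 17, 21]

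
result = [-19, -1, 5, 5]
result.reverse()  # [5, 5, -1, -19]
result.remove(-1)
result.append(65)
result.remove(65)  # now [5, 5, -19]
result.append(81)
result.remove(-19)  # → [5, 5, 81]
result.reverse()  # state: [81, 5, 5]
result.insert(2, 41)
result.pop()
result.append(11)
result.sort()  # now [5, 11, 41, 81]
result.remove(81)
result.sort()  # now [5, 11, 41]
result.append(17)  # [5, 11, 41, 17]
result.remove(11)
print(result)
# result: [5, 41, 17]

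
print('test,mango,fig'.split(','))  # ['test', 'mango', 'fig']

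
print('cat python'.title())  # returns Cat Python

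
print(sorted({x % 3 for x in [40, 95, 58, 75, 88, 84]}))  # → [0, 1, 2]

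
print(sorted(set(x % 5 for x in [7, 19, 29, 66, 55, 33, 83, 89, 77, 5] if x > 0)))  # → [0, 1, 2, 3, 4]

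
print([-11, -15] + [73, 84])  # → [-11, -15, 73, 84]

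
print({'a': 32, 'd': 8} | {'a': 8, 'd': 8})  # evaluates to {'a': 8, 'd': 8}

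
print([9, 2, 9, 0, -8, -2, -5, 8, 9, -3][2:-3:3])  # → [9, -2]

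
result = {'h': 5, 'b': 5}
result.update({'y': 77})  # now {'h': 5, 'b': 5, 'y': 77}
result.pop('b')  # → 5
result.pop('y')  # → 77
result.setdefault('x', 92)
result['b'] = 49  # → {'h': 5, 'x': 92, 'b': 49}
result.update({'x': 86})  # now {'h': 5, 'x': 86, 'b': 49}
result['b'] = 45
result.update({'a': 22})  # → {'h': 5, 'x': 86, 'b': 45, 'a': 22}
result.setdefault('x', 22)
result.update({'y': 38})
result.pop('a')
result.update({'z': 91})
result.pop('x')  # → 86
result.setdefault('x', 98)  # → 98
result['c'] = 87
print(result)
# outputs {'h': 5, 'b': 45, 'y': 38, 'z': 91, 'x': 98, 'c': 87}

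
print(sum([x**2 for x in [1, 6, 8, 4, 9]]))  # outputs 198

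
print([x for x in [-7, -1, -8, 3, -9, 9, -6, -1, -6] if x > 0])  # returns [3, 9]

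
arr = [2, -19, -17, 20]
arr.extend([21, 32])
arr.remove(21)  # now [2, -19, -17, 20, 32]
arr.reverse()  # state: [32, 20, -17, -19, 2]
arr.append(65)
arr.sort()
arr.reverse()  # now [65, 32, 20, 2, -17, -19]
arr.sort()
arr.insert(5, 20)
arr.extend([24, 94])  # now [-19, -17, 2, 20, 32, 20, 65, 24, 94]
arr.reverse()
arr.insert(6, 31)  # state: [94, 24, 65, 20, 32, 20, 31, 2, -17, -19]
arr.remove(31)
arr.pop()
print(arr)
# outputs [94, 24, 65, 20, 32, 20, 2, -17]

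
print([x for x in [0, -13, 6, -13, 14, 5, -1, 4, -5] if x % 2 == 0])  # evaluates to [0, 6, 14, 4]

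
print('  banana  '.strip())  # banana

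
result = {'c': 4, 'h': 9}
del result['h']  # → {'c': 4}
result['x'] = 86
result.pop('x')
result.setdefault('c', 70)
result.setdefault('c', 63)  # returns 4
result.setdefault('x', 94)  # 94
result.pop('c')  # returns 4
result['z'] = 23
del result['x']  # {'z': 23}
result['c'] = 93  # {'z': 23, 'c': 93}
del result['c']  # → {'z': 23}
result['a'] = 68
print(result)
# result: {'z': 23, 'a': 68}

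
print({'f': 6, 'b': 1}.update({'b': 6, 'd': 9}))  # None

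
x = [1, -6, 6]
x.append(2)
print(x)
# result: [1, -6, 6, 2]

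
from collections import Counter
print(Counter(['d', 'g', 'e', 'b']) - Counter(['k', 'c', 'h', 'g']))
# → Counter({'d': 1, 'e': 1, 'b': 1})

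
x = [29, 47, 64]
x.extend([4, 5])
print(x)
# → [29, 47, 64, 4, 5]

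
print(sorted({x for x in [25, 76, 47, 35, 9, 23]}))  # [9, 23, 25, 35, 47, 76]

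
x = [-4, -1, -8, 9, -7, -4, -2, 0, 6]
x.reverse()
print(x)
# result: [6, 0, -2, -4, -7, 9, -8, -1, -4]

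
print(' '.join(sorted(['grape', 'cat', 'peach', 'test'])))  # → cat grape peach test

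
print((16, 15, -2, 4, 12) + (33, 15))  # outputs (16, 15, -2, 4, 12, 33, 15)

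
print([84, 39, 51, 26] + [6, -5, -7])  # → [84, 39, 51, 26, 6, -5, -7]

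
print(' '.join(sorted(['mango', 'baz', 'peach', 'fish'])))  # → baz fish mango peach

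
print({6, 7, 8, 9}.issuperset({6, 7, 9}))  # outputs True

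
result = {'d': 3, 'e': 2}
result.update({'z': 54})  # {'d': 3, 'e': 2, 'z': 54}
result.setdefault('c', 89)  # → 89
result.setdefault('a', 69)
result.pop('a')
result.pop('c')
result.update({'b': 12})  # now {'d': 3, 'e': 2, 'z': 54, 'b': 12}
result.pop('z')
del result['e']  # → {'d': 3, 'b': 12}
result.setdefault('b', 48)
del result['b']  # {'d': 3}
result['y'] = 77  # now {'d': 3, 'y': 77}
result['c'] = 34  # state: {'d': 3, 'y': 77, 'c': 34}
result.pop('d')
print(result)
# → {'y': 77, 'c': 34}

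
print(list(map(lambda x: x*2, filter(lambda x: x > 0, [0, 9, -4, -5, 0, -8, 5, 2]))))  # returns [18, 10, 4]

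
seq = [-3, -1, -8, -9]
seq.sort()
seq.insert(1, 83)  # [-9, 83, -8, -3, -1]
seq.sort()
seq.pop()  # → 83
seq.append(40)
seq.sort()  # [-9, -8, -3, -1, 40]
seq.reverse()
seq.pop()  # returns -9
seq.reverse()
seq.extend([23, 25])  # [-8, -3, -1, 40, 23, 25]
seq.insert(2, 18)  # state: [-8, -3, 18, -1, 40, 23, 25]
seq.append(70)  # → [-8, -3, 18, -1, 40, 23, 25, 70]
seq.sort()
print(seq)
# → [-8, -3, -1, 18, 23, 25, 40, 70]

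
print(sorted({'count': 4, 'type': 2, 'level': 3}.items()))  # [('count', 4), ('level', 3), ('type', 2)]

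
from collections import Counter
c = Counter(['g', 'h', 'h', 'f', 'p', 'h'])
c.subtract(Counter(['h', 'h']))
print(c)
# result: Counter({'g': 1, 'h': 1, 'f': 1, 'p': 1})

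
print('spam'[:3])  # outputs spa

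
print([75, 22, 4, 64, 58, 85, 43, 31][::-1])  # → [31, 43, 85, 58, 64, 4, 22, 75]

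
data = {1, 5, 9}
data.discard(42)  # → {1, 5, 9}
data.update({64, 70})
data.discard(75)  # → {1, 5, 9, 64, 70}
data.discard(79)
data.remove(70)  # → {1, 5, 9, 64}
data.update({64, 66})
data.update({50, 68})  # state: {1, 5, 9, 50, 64, 66, 68}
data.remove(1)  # {5, 9, 50, 64, 66, 68}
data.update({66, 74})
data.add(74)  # {5, 9, 50, 64, 66, 68, 74}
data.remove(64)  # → {5, 9, 50, 66, 68, 74}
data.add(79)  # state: {5, 9, 50, 66, 68, 74, 79}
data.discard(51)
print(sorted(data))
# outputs [5, 9, 50, 66, 68, 74, 79]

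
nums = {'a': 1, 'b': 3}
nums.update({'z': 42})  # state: {'a': 1, 'b': 3, 'z': 42}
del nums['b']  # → {'a': 1, 'z': 42}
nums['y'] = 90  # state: {'a': 1, 'z': 42, 'y': 90}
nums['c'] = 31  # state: {'a': 1, 'z': 42, 'y': 90, 'c': 31}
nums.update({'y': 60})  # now {'a': 1, 'z': 42, 'y': 60, 'c': 31}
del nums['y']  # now {'a': 1, 'z': 42, 'c': 31}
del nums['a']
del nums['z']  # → {'c': 31}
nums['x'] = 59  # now {'c': 31, 'x': 59}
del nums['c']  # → {'x': 59}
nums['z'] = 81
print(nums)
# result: {'x': 59, 'z': 81}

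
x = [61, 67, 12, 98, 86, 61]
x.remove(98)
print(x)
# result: [61, 67, 12, 86, 61]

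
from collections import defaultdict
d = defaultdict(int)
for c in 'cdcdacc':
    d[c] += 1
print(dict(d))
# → {'c': 4, 'd': 2, 'a': 1}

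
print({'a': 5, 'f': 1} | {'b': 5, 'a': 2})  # {'a': 2, 'f': 1, 'b': 5}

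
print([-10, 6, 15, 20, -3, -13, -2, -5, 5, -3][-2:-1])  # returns [5]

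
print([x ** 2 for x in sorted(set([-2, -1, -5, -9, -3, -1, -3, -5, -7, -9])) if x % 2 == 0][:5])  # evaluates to [4]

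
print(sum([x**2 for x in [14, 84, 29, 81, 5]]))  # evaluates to 14679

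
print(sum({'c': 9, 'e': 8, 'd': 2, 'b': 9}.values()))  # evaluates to 28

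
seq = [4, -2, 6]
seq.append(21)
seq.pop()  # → 21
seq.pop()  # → 6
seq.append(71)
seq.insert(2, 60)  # [4, -2, 60, 71]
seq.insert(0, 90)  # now [90, 4, -2, 60, 71]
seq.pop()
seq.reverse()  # [60, -2, 4, 90]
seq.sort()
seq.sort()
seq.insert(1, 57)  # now [-2, 57, 4, 60, 90]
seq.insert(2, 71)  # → [-2, 57, 71, 4, 60, 90]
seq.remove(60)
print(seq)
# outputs [-2, 57, 71, 4, 90]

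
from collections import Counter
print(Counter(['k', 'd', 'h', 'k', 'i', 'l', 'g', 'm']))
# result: Counter({'k': 2, 'd': 1, 'h': 1, 'i': 1, 'l': 1, 'g': 1, 'm': 1})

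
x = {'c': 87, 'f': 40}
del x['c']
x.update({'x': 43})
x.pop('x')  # 43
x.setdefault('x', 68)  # 68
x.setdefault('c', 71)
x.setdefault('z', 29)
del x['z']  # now {'f': 40, 'x': 68, 'c': 71}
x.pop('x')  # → 68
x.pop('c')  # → 71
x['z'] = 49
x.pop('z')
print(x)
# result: {'f': 40}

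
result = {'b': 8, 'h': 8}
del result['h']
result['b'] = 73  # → {'b': 73}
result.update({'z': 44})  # {'b': 73, 'z': 44}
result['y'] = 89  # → {'b': 73, 'z': 44, 'y': 89}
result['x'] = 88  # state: {'b': 73, 'z': 44, 'y': 89, 'x': 88}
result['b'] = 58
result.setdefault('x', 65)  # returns 88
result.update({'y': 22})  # {'b': 58, 'z': 44, 'y': 22, 'x': 88}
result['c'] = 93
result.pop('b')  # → 58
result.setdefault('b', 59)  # 59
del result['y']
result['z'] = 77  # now {'z': 77, 'x': 88, 'c': 93, 'b': 59}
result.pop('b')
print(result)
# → {'z': 77, 'x': 88, 'c': 93}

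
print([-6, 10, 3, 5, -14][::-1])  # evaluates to [-14, 5, 3, 10, -6]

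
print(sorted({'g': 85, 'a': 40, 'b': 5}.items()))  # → [('a', 40), ('b', 5), ('g', 85)]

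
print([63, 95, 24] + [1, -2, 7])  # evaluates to [63, 95, 24, 1, -2, 7]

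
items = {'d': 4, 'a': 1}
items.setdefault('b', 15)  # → 15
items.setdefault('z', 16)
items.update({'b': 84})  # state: {'d': 4, 'a': 1, 'b': 84, 'z': 16}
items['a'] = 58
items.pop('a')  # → 58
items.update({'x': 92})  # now {'d': 4, 'b': 84, 'z': 16, 'x': 92}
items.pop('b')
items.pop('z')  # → 16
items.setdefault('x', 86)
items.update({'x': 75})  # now {'d': 4, 'x': 75}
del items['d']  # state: {'x': 75}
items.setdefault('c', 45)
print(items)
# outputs {'x': 75, 'c': 45}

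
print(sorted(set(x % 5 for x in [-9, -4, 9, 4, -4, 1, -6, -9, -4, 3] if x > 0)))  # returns [1, 3, 4]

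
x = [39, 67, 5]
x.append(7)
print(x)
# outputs [39, 67, 5, 7]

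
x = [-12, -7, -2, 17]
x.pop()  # 17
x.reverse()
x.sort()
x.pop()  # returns -2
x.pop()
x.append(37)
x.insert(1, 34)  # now [-12, 34, 37]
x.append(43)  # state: [-12, 34, 37, 43]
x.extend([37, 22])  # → [-12, 34, 37, 43, 37, 22]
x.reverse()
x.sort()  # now [-12, 22, 34, 37, 37, 43]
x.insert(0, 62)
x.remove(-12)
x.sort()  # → [22, 34, 37, 37, 43, 62]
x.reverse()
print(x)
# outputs [62, 43, 37, 37, 34, 22]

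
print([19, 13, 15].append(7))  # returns None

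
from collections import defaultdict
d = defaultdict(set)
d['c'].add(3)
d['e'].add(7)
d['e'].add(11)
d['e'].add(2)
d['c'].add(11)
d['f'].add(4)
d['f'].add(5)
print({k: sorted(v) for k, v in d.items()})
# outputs {'c': [3, 11], 'e': [2, 7, 11], 'f': [4, 5]}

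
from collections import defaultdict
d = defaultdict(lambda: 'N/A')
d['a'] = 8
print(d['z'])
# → N/A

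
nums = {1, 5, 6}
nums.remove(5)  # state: {1, 6}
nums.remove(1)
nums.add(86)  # {6, 86}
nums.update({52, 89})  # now {6, 52, 86, 89}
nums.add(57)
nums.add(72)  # {6, 52, 57, 72, 86, 89}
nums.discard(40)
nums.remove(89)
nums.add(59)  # {6, 52, 57, 59, 72, 86}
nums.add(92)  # {6, 52, 57, 59, 72, 86, 92}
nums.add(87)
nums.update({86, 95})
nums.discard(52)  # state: {6, 57, 59, 72, 86, 87, 92, 95}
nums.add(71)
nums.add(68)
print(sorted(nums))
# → [6, 57, 59, 68, 71, 72, 86, 87, 92, 95]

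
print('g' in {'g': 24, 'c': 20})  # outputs True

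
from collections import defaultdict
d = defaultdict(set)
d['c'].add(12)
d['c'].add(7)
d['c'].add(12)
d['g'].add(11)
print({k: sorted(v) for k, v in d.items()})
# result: {'c': [7, 12], 'g': [11]}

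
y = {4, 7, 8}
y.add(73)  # {4, 7, 8, 73}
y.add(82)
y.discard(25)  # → {4, 7, 8, 73, 82}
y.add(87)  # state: {4, 7, 8, 73, 82, 87}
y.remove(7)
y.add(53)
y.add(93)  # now {4, 8, 53, 73, 82, 87, 93}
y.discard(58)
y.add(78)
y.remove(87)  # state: {4, 8, 53, 73, 78, 82, 93}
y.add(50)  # {4, 8, 50, 53, 73, 78, 82, 93}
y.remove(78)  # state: {4, 8, 50, 53, 73, 82, 93}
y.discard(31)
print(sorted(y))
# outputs [4, 8, 50, 53, 73, 82, 93]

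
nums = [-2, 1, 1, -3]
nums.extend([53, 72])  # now [-2, 1, 1, -3, 53, 72]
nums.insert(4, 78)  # [-2, 1, 1, -3, 78, 53, 72]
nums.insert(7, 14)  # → [-2, 1, 1, -3, 78, 53, 72, 14]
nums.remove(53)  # [-2, 1, 1, -3, 78, 72, 14]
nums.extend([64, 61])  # [-2, 1, 1, -3, 78, 72, 14, 64, 61]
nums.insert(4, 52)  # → [-2, 1, 1, -3, 52, 78, 72, 14, 64, 61]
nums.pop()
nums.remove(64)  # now [-2, 1, 1, -3, 52, 78, 72, 14]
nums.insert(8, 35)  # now [-2, 1, 1, -3, 52, 78, 72, 14, 35]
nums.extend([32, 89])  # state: [-2, 1, 1, -3, 52, 78, 72, 14, 35, 32, 89]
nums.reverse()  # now [89, 32, 35, 14, 72, 78, 52, -3, 1, 1, -2]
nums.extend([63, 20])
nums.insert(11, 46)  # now [89, 32, 35, 14, 72, 78, 52, -3, 1, 1, -2, 46, 63, 20]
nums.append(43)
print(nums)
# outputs [89, 32, 35, 14, 72, 78, 52, -3, 1, 1, -2, 46, 63, 20, 43]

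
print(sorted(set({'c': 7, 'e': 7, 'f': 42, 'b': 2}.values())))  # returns [2, 7, 42]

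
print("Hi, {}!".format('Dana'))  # Hi, Dana!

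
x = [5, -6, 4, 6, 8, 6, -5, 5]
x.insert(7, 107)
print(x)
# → [5, -6, 4, 6, 8, 6, -5, 107, 5]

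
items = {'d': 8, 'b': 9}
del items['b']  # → {'d': 8}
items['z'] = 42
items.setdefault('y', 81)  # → 81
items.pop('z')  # 42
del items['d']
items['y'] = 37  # {'y': 37}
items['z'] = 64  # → {'y': 37, 'z': 64}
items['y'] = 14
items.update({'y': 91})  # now {'y': 91, 'z': 64}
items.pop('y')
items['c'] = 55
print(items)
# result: {'z': 64, 'c': 55}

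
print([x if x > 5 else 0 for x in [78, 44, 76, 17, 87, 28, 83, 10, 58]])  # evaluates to [78, 44, 76, 17, 87, 28, 83, 10, 58]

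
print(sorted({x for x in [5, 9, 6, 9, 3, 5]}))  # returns [3, 5, 6, 9]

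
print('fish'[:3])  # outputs fis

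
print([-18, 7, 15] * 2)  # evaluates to [-18, 7, 15, -18, 7, 15]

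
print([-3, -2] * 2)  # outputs [-3, -2, -3, -2]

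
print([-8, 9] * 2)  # [-8, 9, -8, 9]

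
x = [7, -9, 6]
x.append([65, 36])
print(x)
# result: [7, -9, 6, [65, 36]]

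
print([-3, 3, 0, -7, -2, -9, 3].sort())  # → None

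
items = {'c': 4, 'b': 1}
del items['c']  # {'b': 1}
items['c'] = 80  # {'b': 1, 'c': 80}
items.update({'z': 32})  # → {'b': 1, 'c': 80, 'z': 32}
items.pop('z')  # 32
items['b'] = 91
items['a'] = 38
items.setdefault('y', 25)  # 25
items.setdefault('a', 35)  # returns 38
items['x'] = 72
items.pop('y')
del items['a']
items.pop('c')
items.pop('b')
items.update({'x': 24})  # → {'x': 24}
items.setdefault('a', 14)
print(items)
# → {'x': 24, 'a': 14}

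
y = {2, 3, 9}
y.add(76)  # {2, 3, 9, 76}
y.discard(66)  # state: {2, 3, 9, 76}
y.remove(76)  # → {2, 3, 9}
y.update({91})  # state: {2, 3, 9, 91}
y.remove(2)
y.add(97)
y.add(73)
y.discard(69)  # {3, 9, 73, 91, 97}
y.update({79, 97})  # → {3, 9, 73, 79, 91, 97}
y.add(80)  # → {3, 9, 73, 79, 80, 91, 97}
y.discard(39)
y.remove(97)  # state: {3, 9, 73, 79, 80, 91}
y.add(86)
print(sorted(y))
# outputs [3, 9, 73, 79, 80, 86, 91]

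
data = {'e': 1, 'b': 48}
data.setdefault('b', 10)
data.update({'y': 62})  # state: {'e': 1, 'b': 48, 'y': 62}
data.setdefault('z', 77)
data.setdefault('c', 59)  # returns 59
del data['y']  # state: {'e': 1, 'b': 48, 'z': 77, 'c': 59}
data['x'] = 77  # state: {'e': 1, 'b': 48, 'z': 77, 'c': 59, 'x': 77}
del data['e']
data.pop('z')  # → 77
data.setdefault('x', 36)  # 77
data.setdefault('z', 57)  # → 57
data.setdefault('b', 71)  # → 48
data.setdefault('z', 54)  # 57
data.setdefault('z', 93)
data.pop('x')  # 77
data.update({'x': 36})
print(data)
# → {'b': 48, 'c': 59, 'z': 57, 'x': 36}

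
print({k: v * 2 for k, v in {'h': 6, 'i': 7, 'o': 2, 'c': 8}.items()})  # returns {'h': 12, 'i': 14, 'o': 4, 'c': 16}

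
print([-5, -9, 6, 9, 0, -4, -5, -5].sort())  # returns None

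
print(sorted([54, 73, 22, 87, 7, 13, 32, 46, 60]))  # [7, 13, 22, 32, 46, 54, 60, 73, 87]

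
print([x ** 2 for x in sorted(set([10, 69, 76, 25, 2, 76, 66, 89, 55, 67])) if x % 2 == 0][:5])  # [4, 100, 4356, 5776]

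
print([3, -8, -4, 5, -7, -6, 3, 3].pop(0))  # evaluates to 3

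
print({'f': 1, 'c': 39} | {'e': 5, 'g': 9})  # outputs {'f': 1, 'c': 39, 'e': 5, 'g': 9}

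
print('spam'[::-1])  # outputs maps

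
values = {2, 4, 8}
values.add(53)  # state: {2, 4, 8, 53}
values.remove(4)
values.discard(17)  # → {2, 8, 53}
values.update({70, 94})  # {2, 8, 53, 70, 94}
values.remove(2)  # {8, 53, 70, 94}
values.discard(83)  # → {8, 53, 70, 94}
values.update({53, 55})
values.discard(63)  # {8, 53, 55, 70, 94}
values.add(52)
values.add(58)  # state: {8, 52, 53, 55, 58, 70, 94}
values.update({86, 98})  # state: {8, 52, 53, 55, 58, 70, 86, 94, 98}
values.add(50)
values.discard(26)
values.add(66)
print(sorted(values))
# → [8, 50, 52, 53, 55, 58, 66, 70, 86, 94, 98]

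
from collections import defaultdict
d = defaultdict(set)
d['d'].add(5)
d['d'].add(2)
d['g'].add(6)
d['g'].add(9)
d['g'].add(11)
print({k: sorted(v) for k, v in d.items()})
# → {'d': [2, 5], 'g': [6, 9, 11]}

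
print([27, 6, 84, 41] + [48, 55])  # [27, 6, 84, 41, 48, 55]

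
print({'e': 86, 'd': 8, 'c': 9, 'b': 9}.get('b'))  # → 9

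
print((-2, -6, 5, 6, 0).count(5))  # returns 1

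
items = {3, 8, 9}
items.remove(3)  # {8, 9}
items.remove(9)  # {8}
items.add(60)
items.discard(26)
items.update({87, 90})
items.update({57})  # {8, 57, 60, 87, 90}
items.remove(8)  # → {57, 60, 87, 90}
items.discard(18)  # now {57, 60, 87, 90}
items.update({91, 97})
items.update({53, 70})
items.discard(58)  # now {53, 57, 60, 70, 87, 90, 91, 97}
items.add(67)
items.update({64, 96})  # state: {53, 57, 60, 64, 67, 70, 87, 90, 91, 96, 97}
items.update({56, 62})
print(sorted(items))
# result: [53, 56, 57, 60, 62, 64, 67, 70, 87, 90, 91, 96, 97]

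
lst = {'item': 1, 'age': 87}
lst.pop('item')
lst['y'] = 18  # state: {'age': 87, 'y': 18}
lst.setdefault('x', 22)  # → 22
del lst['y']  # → {'age': 87, 'x': 22}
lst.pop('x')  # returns 22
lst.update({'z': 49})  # {'age': 87, 'z': 49}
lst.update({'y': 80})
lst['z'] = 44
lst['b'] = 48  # {'age': 87, 'z': 44, 'y': 80, 'b': 48}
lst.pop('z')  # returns 44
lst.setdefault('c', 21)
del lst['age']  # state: {'y': 80, 'b': 48, 'c': 21}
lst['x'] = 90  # {'y': 80, 'b': 48, 'c': 21, 'x': 90}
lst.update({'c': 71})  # {'y': 80, 'b': 48, 'c': 71, 'x': 90}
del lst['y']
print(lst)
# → {'b': 48, 'c': 71, 'x': 90}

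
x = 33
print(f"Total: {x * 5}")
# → Total: 165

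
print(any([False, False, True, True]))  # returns True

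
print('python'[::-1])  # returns nohtyp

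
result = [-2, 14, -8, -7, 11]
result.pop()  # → 11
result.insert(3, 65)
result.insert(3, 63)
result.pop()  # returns -7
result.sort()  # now [-8, -2, 14, 63, 65]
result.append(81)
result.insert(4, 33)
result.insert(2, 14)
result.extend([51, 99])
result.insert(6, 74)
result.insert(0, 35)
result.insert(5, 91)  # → [35, -8, -2, 14, 14, 91, 63, 33, 74, 65, 81, 51, 99]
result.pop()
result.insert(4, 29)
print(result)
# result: [35, -8, -2, 14, 29, 14, 91, 63, 33, 74, 65, 81, 51]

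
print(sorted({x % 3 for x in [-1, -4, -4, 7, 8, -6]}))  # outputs [0, 1, 2]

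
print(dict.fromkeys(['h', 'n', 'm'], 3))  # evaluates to {'h': 3, 'n': 3, 'm': 3}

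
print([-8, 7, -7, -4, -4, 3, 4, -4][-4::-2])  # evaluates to [-4, -7, -8]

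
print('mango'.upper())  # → MANGO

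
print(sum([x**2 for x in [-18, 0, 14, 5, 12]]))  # 689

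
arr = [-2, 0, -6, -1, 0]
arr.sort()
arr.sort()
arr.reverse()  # [0, 0, -1, -2, -6]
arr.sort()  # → [-6, -2, -1, 0, 0]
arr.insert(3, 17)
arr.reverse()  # [0, 0, 17, -1, -2, -6]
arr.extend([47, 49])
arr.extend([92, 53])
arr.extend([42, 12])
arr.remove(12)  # [0, 0, 17, -1, -2, -6, 47, 49, 92, 53, 42]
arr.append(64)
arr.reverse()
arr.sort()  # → [-6, -2, -1, 0, 0, 17, 42, 47, 49, 53, 64, 92]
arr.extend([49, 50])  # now [-6, -2, -1, 0, 0, 17, 42, 47, 49, 53, 64, 92, 49, 50]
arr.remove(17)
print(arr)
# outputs [-6, -2, -1, 0, 0, 42, 47, 49, 53, 64, 92, 49, 50]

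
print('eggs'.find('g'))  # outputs 1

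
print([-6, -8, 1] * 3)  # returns [-6, -8, 1, -6, -8, 1, -6, -8, 1]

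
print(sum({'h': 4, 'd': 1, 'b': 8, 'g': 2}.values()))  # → 15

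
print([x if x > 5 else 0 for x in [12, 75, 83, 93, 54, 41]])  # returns [12, 75, 83, 93, 54, 41]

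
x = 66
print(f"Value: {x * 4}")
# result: Value: 264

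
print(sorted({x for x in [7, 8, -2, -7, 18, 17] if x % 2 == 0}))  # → [-2, 8, 18]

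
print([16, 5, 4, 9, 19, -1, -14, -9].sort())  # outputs None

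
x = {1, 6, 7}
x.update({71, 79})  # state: {1, 6, 7, 71, 79}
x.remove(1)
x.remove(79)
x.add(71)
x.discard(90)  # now {6, 7, 71}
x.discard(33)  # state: {6, 7, 71}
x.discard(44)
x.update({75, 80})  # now {6, 7, 71, 75, 80}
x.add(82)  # {6, 7, 71, 75, 80, 82}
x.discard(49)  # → {6, 7, 71, 75, 80, 82}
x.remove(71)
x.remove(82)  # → {6, 7, 75, 80}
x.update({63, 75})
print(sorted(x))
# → [6, 7, 63, 75, 80]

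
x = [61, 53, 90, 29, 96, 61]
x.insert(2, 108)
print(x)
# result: [61, 53, 108, 90, 29, 96, 61]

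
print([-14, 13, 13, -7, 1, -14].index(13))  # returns 1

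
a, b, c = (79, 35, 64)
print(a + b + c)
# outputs 178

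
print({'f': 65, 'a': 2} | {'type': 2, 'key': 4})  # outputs {'f': 65, 'a': 2, 'type': 2, 'key': 4}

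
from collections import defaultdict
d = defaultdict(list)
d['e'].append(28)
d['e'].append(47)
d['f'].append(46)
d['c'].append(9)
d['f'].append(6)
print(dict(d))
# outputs {'e': [28, 47], 'f': [46, 6], 'c': [9]}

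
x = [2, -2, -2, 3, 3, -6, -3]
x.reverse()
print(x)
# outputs [-3, -6, 3, 3, -2, -2, 2]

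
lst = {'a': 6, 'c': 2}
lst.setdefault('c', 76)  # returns 2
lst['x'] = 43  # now {'a': 6, 'c': 2, 'x': 43}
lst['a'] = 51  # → {'a': 51, 'c': 2, 'x': 43}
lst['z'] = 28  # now {'a': 51, 'c': 2, 'x': 43, 'z': 28}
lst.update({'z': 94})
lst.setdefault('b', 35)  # 35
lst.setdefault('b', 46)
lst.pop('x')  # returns 43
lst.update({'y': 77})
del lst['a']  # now {'c': 2, 'z': 94, 'b': 35, 'y': 77}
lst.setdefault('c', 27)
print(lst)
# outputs {'c': 2, 'z': 94, 'b': 35, 'y': 77}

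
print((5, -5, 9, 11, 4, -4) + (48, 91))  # (5, -5, 9, 11, 4, -4, 48, 91)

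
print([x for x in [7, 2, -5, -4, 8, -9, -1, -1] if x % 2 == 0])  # [2, -4, 8]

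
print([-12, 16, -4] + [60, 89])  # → [-12, 16, -4, 60, 89]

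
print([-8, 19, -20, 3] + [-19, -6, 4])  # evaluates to [-8, 19, -20, 3, -19, -6, 4]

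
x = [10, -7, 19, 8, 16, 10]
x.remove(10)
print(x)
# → [-7, 19, 8, 16, 10]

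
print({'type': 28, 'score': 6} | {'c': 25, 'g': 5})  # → {'type': 28, 'score': 6, 'c': 25, 'g': 5}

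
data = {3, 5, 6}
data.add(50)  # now {3, 5, 6, 50}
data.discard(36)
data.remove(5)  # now {3, 6, 50}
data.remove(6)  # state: {3, 50}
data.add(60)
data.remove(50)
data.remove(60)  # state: {3}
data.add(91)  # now {3, 91}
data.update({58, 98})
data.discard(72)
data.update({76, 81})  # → {3, 58, 76, 81, 91, 98}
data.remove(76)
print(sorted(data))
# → [3, 58, 81, 91, 98]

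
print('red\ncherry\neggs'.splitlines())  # ['red', 'cherry', 'eggs']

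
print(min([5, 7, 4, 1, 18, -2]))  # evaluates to -2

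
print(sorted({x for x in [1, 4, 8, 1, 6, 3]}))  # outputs [1, 3, 4, 6, 8]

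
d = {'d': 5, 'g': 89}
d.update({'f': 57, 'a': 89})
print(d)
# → {'d': 5, 'g': 89, 'f': 57, 'a': 89}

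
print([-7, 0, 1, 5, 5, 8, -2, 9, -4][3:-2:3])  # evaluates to [5, -2]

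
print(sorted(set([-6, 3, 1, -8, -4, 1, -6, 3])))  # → [-8, -6, -4, 1, 3]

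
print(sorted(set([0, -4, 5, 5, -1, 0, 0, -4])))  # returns [-4, -1, 0, 5]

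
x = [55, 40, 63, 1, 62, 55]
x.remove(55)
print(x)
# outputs [40, 63, 1, 62, 55]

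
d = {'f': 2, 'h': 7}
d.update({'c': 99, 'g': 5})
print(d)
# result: {'f': 2, 'h': 7, 'c': 99, 'g': 5}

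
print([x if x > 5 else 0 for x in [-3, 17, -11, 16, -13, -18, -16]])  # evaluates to [0, 17, 0, 16, 0, 0, 0]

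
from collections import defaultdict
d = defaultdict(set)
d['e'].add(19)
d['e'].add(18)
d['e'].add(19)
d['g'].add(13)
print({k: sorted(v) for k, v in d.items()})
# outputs {'e': [18, 19], 'g': [13]}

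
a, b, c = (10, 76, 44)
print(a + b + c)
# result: 130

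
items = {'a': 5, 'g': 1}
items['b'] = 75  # {'a': 5, 'g': 1, 'b': 75}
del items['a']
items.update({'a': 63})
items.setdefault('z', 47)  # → 47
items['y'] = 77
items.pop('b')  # 75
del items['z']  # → {'g': 1, 'a': 63, 'y': 77}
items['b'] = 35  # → {'g': 1, 'a': 63, 'y': 77, 'b': 35}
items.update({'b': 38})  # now {'g': 1, 'a': 63, 'y': 77, 'b': 38}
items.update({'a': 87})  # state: {'g': 1, 'a': 87, 'y': 77, 'b': 38}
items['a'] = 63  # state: {'g': 1, 'a': 63, 'y': 77, 'b': 38}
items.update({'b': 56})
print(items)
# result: {'g': 1, 'a': 63, 'y': 77, 'b': 56}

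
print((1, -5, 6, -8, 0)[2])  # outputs 6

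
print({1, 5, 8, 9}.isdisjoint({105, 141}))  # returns True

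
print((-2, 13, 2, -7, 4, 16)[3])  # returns -7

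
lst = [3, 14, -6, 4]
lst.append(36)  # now [3, 14, -6, 4, 36]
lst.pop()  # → 36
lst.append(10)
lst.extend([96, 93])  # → [3, 14, -6, 4, 10, 96, 93]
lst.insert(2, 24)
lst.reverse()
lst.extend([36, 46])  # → [93, 96, 10, 4, -6, 24, 14, 3, 36, 46]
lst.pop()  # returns 46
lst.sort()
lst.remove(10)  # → [-6, 3, 4, 14, 24, 36, 93, 96]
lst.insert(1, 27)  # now [-6, 27, 3, 4, 14, 24, 36, 93, 96]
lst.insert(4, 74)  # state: [-6, 27, 3, 4, 74, 14, 24, 36, 93, 96]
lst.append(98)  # [-6, 27, 3, 4, 74, 14, 24, 36, 93, 96, 98]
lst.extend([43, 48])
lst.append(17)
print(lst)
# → [-6, 27, 3, 4, 74, 14, 24, 36, 93, 96, 98, 43, 48, 17]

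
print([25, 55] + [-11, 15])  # [25, 55, -11, 15]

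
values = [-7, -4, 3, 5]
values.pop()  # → 5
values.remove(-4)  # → [-7, 3]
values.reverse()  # [3, -7]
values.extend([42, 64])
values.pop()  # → 64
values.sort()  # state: [-7, 3, 42]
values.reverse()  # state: [42, 3, -7]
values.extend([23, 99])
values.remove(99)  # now [42, 3, -7, 23]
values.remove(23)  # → [42, 3, -7]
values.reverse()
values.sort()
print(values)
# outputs [-7, 3, 42]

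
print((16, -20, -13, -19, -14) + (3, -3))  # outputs (16, -20, -13, -19, -14, 3, -3)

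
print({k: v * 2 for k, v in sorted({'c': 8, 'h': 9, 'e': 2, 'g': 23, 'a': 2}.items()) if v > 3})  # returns {'c': 16, 'g': 46, 'h': 18}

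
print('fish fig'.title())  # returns Fish Fig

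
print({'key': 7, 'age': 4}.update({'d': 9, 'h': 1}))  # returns None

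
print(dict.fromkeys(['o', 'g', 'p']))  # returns {'o': None, 'g': None, 'p': None}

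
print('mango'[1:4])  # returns ang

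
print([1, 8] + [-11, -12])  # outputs [1, 8, -11, -12]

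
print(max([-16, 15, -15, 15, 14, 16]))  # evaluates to 16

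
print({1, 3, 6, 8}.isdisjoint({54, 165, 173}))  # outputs True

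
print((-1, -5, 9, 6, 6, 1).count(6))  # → 2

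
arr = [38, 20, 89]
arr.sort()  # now [20, 38, 89]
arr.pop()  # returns 89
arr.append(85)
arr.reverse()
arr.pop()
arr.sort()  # [38, 85]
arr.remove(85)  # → [38]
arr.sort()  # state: [38]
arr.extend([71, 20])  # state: [38, 71, 20]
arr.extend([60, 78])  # [38, 71, 20, 60, 78]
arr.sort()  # [20, 38, 60, 71, 78]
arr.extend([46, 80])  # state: [20, 38, 60, 71, 78, 46, 80]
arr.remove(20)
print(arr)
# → [38, 60, 71, 78, 46, 80]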